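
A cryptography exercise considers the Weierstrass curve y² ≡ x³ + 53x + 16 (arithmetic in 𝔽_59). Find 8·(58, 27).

(50, 52)

Write G = (58, 27).
Double-and-add on 8 = (1000)₂. Start with G = (58, 27) for the leading 1-bit.
double: tangent at (58, 27): λ = (3·58² + 53)/(2·27) ≡ 56/54. 54⁻¹ ≡ 47 (mod 59), so λ ≡ 56·47 ≡ 36.
  x = λ² - 58 - 58 = 1296 - 116 ≡ 0; y = λ·(58 - 0) - 27 ≡ 55. → (0, 55)
double: tangent at (0, 55): λ = (3·0² + 53)/(2·55) ≡ 53/51. 51⁻¹ ≡ 22 (mod 59), so λ ≡ 53·22 ≡ 45.
  x = λ² - 0 - 0 = 2025 - 0 ≡ 19; y = λ·(0 - 19) - 55 ≡ 34. → (19, 34)
double: tangent at (19, 34): λ = (3·19² + 53)/(2·34) ≡ 15/9. 9⁻¹ ≡ 46 (mod 59), so λ ≡ 15·46 ≡ 41.
  x = λ² - 19 - 19 = 1681 - 38 ≡ 50; y = λ·(19 - 50) - 34 ≡ 52. → (50, 52)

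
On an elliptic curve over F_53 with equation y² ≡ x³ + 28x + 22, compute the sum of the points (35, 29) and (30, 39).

(45, 44)

(35, 29) + (30, 39). λ = (39 - 29)/(30 - 35) ≡ 10/48 mod 53. 48⁻¹ ≡ 21 (mod 53) since 48·21 = 1008 ≡ 1, so λ ≡ 51.
  x = λ² - 35 - 30 = 2601 - 65 ≡ 45; y = λ·(35 - 45) - 29 ≡ 44. → (45, 44)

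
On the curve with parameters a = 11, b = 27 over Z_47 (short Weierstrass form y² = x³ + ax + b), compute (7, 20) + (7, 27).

The two points share x = 7 and their y-coordinates satisfy 20 + 27 ≡ 0 (mod 47), so they are inverses. Their sum is the point at infinity.

O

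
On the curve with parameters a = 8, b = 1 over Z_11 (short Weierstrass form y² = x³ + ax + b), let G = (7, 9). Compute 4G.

(8, 7)

Repeated addition: build up to 4G.
2G: tangent at (7, 9): λ = (3·7² + 8)/(2·9) ≡ 1/7. 7⁻¹ ≡ 8 (mod 11) since 7·8 = 56 ≡ 1, so λ ≡ 1·8 ≡ 8.
  x = λ² - 7 - 7 = 64 - 14 ≡ 6; y = λ·(7 - 6) - 9 ≡ 10. → (6, 10)
3G: (6, 10) + (7, 9). λ = (9 - 10)/(7 - 6) ≡ 10/1 mod 11. 1⁻¹ ≡ 1 (mod 11), so λ ≡ 10.
  x = λ² - 6 - 7 = 100 - 13 ≡ 10; y = λ·(6 - 10) - 10 ≡ 5. → (10, 5)
4G: (10, 5) + (7, 9). λ = (9 - 5)/(7 - 10) ≡ 4/8 mod 11. 8⁻¹ ≡ 7 (mod 11), so λ ≡ 6.
  x = λ² - 10 - 7 = 36 - 17 ≡ 8; y = λ·(10 - 8) - 5 ≡ 7. → (8, 7)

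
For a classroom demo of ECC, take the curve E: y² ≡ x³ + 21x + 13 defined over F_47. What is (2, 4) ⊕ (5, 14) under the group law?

(2, 4) + (5, 14). λ = (14 - 4)/(5 - 2) ≡ 10/3 mod 47. 3⁻¹ ≡ 16 (mod 47), so λ ≡ 19.
  x = λ² - 2 - 5 = 361 - 7 ≡ 25; y = λ·(2 - 25) - 4 ≡ 29. → (25, 29)

(25, 29)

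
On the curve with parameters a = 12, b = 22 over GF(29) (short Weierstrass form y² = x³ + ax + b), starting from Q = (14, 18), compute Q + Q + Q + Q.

Repeated addition: build up to 4Q.
2Q: tangent at (14, 18): λ = (3·14² + 12)/(2·18) ≡ 20/7. 7⁻¹ ≡ 25 (mod 29), so λ ≡ 20·25 ≡ 7.
  x = λ² - 14 - 14 = 49 - 28 ≡ 21; y = λ·(14 - 21) - 18 ≡ 20. → (21, 20)
3Q: (21, 20) + (14, 18). λ = (18 - 20)/(14 - 21) ≡ 27/22 mod 29. 22⁻¹ ≡ 4 (mod 29), so λ ≡ 21.
  x = λ² - 21 - 14 = 441 - 35 ≡ 0; y = λ·(21 - 0) - 20 ≡ 15. → (0, 15)
4Q: (0, 15) + (14, 18). λ = (18 - 15)/(14 - 0) ≡ 3/14 mod 29. 14⁻¹ ≡ 27 (mod 29) since 14·27 = 378 ≡ 1, so λ ≡ 23.
  x = λ² - 0 - 14 = 529 - 14 ≡ 22; y = λ·(0 - 22) - 15 ≡ 1. → (22, 1)

(22, 1)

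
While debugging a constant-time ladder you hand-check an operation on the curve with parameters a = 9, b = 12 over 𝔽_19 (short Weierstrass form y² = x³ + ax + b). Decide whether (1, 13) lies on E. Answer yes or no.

no

y² = 13² ≡ 17; x³ + 9x + 12 = 22 ≡ 3 (mod 19). 17 ≠ 3.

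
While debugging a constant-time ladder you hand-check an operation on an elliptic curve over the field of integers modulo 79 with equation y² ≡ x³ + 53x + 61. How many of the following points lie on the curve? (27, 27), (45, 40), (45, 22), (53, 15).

1

(27, 27): 27² ≡ 18, rhs ≡ 3 → off.
(45, 40): 40² ≡ 20, rhs ≡ 35 → off.
(45, 22): 22² ≡ 10, rhs ≡ 35 → off.
(53, 15): 15² ≡ 67, rhs ≡ 67 → on.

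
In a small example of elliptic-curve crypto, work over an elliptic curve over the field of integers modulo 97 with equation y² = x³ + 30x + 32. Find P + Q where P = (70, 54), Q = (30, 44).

(88, 87)

(70, 54) + (30, 44). λ = (44 - 54)/(30 - 70) ≡ 87/57 mod 97. 57⁻¹ ≡ 80 (mod 97), so λ ≡ 73.
  x = λ² - 70 - 30 = 5329 - 100 ≡ 88; y = λ·(70 - 88) - 54 ≡ 87. → (88, 87)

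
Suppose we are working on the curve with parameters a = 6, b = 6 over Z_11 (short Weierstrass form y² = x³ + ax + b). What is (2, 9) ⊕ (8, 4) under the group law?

(2, 9) + (8, 4). λ = (4 - 9)/(8 - 2) ≡ 6/6 mod 11. 6⁻¹ ≡ 2 (mod 11), so λ ≡ 1.
  x = λ² - 2 - 8 = 1 - 10 ≡ 2; y = λ·(2 - 2) - 9 ≡ 2. → (2, 2)

(2, 2)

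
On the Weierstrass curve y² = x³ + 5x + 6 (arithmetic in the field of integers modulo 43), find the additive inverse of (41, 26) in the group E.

(41, 17)

-(41, 26) = (41, -26 mod 43) = (41, 17).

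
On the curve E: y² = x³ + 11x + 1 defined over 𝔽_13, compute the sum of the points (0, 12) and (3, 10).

(0, 12) + (3, 10). λ = (10 - 12)/(3 - 0) ≡ 11/3 mod 13. 3⁻¹ ≡ 9 (mod 13) since 3·9 = 27 ≡ 1, so λ ≡ 8.
  x = λ² - 0 - 3 = 64 - 3 ≡ 9; y = λ·(0 - 9) - 12 ≡ 7. → (9, 7)

(9, 7)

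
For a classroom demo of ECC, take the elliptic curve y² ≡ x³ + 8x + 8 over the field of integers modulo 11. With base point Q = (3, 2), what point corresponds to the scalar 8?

Double-and-add on 8 = (1000)₂. Start with Q = (3, 2) for the leading 1-bit.
double: tangent at (3, 2): λ = (3·3² + 8)/(2·2) ≡ 2/4. 4⁻¹ ≡ 3 (mod 11), so λ ≡ 2·3 ≡ 6.
  x = λ² - 3 - 3 = 36 - 6 ≡ 8; y = λ·(3 - 8) - 2 ≡ 1. → (8, 1)
double: tangent at (8, 1): λ = (3·8² + 8)/(2·1) ≡ 2/2. 2⁻¹ ≡ 6 (mod 11), so λ ≡ 2·6 ≡ 1.
  x = λ² - 8 - 8 = 1 - 16 ≡ 7; y = λ·(8 - 7) - 1 ≡ 0. → (7, 0)
double: (7, 0) + (7, 0): same x and y₁ ≡ -y₂, so the sum is ∞.

O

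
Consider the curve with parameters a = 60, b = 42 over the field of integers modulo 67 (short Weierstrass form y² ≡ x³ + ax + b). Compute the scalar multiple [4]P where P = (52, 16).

(32, 15)

Double-and-add on 4 = (100)₂. Start with P = (52, 16) for the leading 1-bit.
double: tangent at (52, 16): λ = (3·52² + 60)/(2·16) ≡ 65/32. 32⁻¹ ≡ 44 (mod 67) since 32·44 = 1408 ≡ 1, so λ ≡ 65·44 ≡ 46.
  x = λ² - 52 - 52 = 2116 - 104 ≡ 2; y = λ·(52 - 2) - 16 ≡ 6. → (2, 6)
double: tangent at (2, 6): λ = (3·2² + 60)/(2·6) ≡ 5/12. 12⁻¹ ≡ 28 (mod 67) since 12·28 = 336 ≡ 1, so λ ≡ 5·28 ≡ 6.
  x = λ² - 2 - 2 = 36 - 4 ≡ 32; y = λ·(2 - 32) - 6 ≡ 15. → (32, 15)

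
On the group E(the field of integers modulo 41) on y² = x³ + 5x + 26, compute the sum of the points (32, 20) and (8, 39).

(32, 20) + (8, 39). λ = (39 - 20)/(8 - 32) ≡ 19/17 mod 41. 17⁻¹ ≡ 29 (mod 41), so λ ≡ 18.
  x = λ² - 32 - 8 = 324 - 40 ≡ 38; y = λ·(32 - 38) - 20 ≡ 36. → (38, 36)

(38, 36)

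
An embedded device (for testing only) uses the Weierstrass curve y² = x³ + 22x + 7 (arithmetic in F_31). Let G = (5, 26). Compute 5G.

(7, 15)

Double-and-add on 5 = (101)₂. Start with G = (5, 26) for the leading 1-bit.
double: tangent at (5, 26): λ = (3·5² + 22)/(2·26) ≡ 4/21. 21⁻¹ ≡ 3 (mod 31), so λ ≡ 4·3 ≡ 12.
  x = λ² - 5 - 5 = 144 - 10 ≡ 10; y = λ·(5 - 10) - 26 ≡ 7. → (10, 7)
double: tangent at (10, 7): λ = (3·10² + 22)/(2·7) ≡ 12/14. 14⁻¹ ≡ 20 (mod 31), so λ ≡ 12·20 ≡ 23.
  x = λ² - 10 - 10 = 529 - 20 ≡ 13; y = λ·(10 - 13) - 7 ≡ 17. → (13, 17)
add G: (13, 17) + (5, 26). λ = (26 - 17)/(5 - 13) ≡ 9/23 mod 31. 23⁻¹ ≡ 27 (mod 31) since 23·27 = 621 ≡ 1, so λ ≡ 26.
  x = λ² - 13 - 5 = 676 - 18 ≡ 7; y = λ·(13 - 7) - 17 ≡ 15. → (7, 15)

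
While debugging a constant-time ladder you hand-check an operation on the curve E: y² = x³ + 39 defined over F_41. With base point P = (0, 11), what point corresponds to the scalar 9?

O

Repeated addition: build up to 9P.
2P: tangent at (0, 11): λ = (3·0² + 0)/(2·11) ≡ 0/22. 22⁻¹ ≡ 28 (mod 41), so λ ≡ 0·28 ≡ 0.
  x = λ² - 0 - 0 = 0 - 0 ≡ 0; y = λ·(0 - 0) - 11 ≡ 30. → (0, 30)
3P: (0, 30) + (0, 11): same x and y₁ ≡ -y₂, so the sum is ∞.
4P: ∞ + (0, 11) = (0, 11) (identity).
5P: tangent at (0, 11): λ = (3·0² + 0)/(2·11) ≡ 0/22. 22⁻¹ ≡ 28 (mod 41) since 22·28 = 616 ≡ 1, so λ ≡ 0·28 ≡ 0.
  x = λ² - 0 - 0 = 0 - 0 ≡ 0; y = λ·(0 - 0) - 11 ≡ 30. → (0, 30)
6P: (0, 30) + (0, 11): same x and y₁ ≡ -y₂, so the sum is ∞.
7P: ∞ + (0, 11) = (0, 11) (identity).
8P: tangent at (0, 11): λ = (3·0² + 0)/(2·11) ≡ 0/22. 22⁻¹ ≡ 28 (mod 41), so λ ≡ 0·28 ≡ 0.
  x = λ² - 0 - 0 = 0 - 0 ≡ 0; y = λ·(0 - 0) - 11 ≡ 30. → (0, 30)
9P: (0, 30) + (0, 11): same x and y₁ ≡ -y₂, so the sum is ∞.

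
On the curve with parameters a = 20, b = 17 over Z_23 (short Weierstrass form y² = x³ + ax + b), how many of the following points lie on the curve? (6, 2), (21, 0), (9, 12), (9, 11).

(6, 2): 2² ≡ 4, rhs ≡ 8 → off.
(21, 0): 0² ≡ 0, rhs ≡ 15 → off.
(9, 12): 12² ≡ 6, rhs ≡ 6 → on.
(9, 11): 11² ≡ 6, rhs ≡ 6 → on.

2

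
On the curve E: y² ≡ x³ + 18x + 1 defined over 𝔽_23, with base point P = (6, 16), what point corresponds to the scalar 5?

(21, 16)

Double-and-add on 5 = (101)₂. Start with P = (6, 16) for the leading 1-bit.
double: tangent at (6, 16): λ = (3·6² + 18)/(2·16) ≡ 11/9. 9⁻¹ ≡ 18 (mod 23), so λ ≡ 11·18 ≡ 14.
  x = λ² - 6 - 6 = 196 - 12 ≡ 0; y = λ·(6 - 0) - 16 ≡ 22. → (0, 22)
double: tangent at (0, 22): λ = (3·0² + 18)/(2·22) ≡ 18/21. 21⁻¹ ≡ 11 (mod 23), so λ ≡ 18·11 ≡ 14.
  x = λ² - 0 - 0 = 196 - 0 ≡ 12; y = λ·(0 - 12) - 22 ≡ 17. → (12, 17)
add P: (12, 17) + (6, 16). λ = (16 - 17)/(6 - 12) ≡ 22/17 mod 23. 17⁻¹ ≡ 19 (mod 23) since 17·19 = 323 ≡ 1, so λ ≡ 4.
  x = λ² - 12 - 6 = 16 - 18 ≡ 21; y = λ·(12 - 21) - 17 ≡ 16. → (21, 16)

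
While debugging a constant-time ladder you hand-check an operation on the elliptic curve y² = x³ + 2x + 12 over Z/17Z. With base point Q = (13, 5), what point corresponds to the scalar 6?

Double-and-add on 6 = (110)₂. Start with Q = (13, 5) for the leading 1-bit.
double: tangent at (13, 5): λ = (3·13² + 2)/(2·5) ≡ 16/10. 10⁻¹ ≡ 12 (mod 17) since 10·12 = 120 ≡ 1, so λ ≡ 16·12 ≡ 5.
  x = λ² - 13 - 13 = 25 - 26 ≡ 16; y = λ·(13 - 16) - 5 ≡ 14. → (16, 14)
add Q: (16, 14) + (13, 5). λ = (5 - 14)/(13 - 16) ≡ 8/14 mod 17. 14⁻¹ ≡ 11 (mod 17), so λ ≡ 3.
  x = λ² - 16 - 13 = 9 - 29 ≡ 14; y = λ·(16 - 14) - 14 ≡ 9. → (14, 9)
double: tangent at (14, 9): λ = (3·14² + 2)/(2·9) ≡ 12/1. 1⁻¹ ≡ 1 (mod 17), so λ ≡ 12·1 ≡ 12.
  x = λ² - 14 - 14 = 144 - 28 ≡ 14; y = λ·(14 - 14) - 9 ≡ 8. → (14, 8)

(14, 8)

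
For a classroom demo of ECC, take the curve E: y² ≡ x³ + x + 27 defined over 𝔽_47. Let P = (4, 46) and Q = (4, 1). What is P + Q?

The two points share x = 4 and their y-coordinates satisfy 46 + 1 ≡ 0 (mod 47), so they are inverses. Their sum is 𝒪.

O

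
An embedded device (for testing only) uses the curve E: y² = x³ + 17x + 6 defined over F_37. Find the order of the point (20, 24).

10

2P: tangent at (20, 24): λ = (3·20² + 17)/(2·24) ≡ 33/11. 11⁻¹ ≡ 27 (mod 37), so λ ≡ 33·27 ≡ 3.
  x = λ² - 20 - 20 = 9 - 40 ≡ 6; y = λ·(20 - 6) - 24 ≡ 18. → (6, 18)
3P: (6, 18) + (20, 24). λ = (24 - 18)/(20 - 6) ≡ 6/14 mod 37. 14⁻¹ ≡ 8 (mod 37) since 14·8 = 112 ≡ 1, so λ ≡ 11.
  x = λ² - 6 - 20 = 121 - 26 ≡ 21; y = λ·(6 - 21) - 18 ≡ 2. → (21, 2)
4P: (21, 2) + (20, 24). λ = (24 - 2)/(20 - 21) ≡ 22/36 mod 37. 36⁻¹ ≡ 36 (mod 37), so λ ≡ 15.
  x = λ² - 21 - 20 = 225 - 41 ≡ 36; y = λ·(21 - 36) - 2 ≡ 32. → (36, 32)
5P: (36, 32) + (20, 24). λ = (24 - 32)/(20 - 36) ≡ 29/21 mod 37. 21⁻¹ ≡ 30 (mod 37) since 21·30 = 630 ≡ 1, so λ ≡ 19.
  x = λ² - 36 - 20 = 361 - 56 ≡ 9; y = λ·(36 - 9) - 32 ≡ 0. → (9, 0)
6P: (9, 0) + (20, 24). λ = (24 - 0)/(20 - 9) ≡ 24/11 mod 37. 11⁻¹ ≡ 27 (mod 37), so λ ≡ 19.
  x = λ² - 9 - 20 = 361 - 29 ≡ 36; y = λ·(9 - 36) - 0 ≡ 5. → (36, 5)
7P: (36, 5) + (20, 24). λ = (24 - 5)/(20 - 36) ≡ 19/21 mod 37. 21⁻¹ ≡ 30 (mod 37) since 21·30 = 630 ≡ 1, so λ ≡ 15.
  x = λ² - 36 - 20 = 225 - 56 ≡ 21; y = λ·(36 - 21) - 5 ≡ 35. → (21, 35)
8P: (21, 35) + (20, 24). λ = (24 - 35)/(20 - 21) ≡ 26/36 mod 37. 36⁻¹ ≡ 36 (mod 37) since 36·36 = 1296 ≡ 1, so λ ≡ 11.
  x = λ² - 21 - 20 = 121 - 41 ≡ 6; y = λ·(21 - 6) - 35 ≡ 19. → (6, 19)
9P: (6, 19) + (20, 24). λ = (24 - 19)/(20 - 6) ≡ 5/14 mod 37. 14⁻¹ ≡ 8 (mod 37) since 14·8 = 112 ≡ 1, so λ ≡ 3.
  x = λ² - 6 - 20 = 9 - 26 ≡ 20; y = λ·(6 - 20) - 19 ≡ 13. → (20, 13)
10P: (20, 13) + (20, 24): same x and y₁ ≡ -y₂, so the sum is the point at infinity.
10P = the point at infinity, so the order is 10.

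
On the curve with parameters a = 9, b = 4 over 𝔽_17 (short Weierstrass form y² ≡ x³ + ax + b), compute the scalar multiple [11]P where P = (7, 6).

(9, 10)

Double-and-add on 11 = (1011)₂. Start with P = (7, 6) for the leading 1-bit.
double: tangent at (7, 6): λ = (3·7² + 9)/(2·6) ≡ 3/12. 12⁻¹ ≡ 10 (mod 17), so λ ≡ 3·10 ≡ 13.
  x = λ² - 7 - 7 = 169 - 14 ≡ 2; y = λ·(7 - 2) - 6 ≡ 8. → (2, 8)
double: tangent at (2, 8): λ = (3·2² + 9)/(2·8) ≡ 4/16. 16⁻¹ ≡ 16 (mod 17) since 16·16 = 256 ≡ 1, so λ ≡ 4·16 ≡ 13.
  x = λ² - 2 - 2 = 169 - 4 ≡ 12; y = λ·(2 - 12) - 8 ≡ 15. → (12, 15)
add P: (12, 15) + (7, 6). λ = (6 - 15)/(7 - 12) ≡ 8/12 mod 17. 12⁻¹ ≡ 10 (mod 17), so λ ≡ 12.
  x = λ² - 12 - 7 = 144 - 19 ≡ 6; y = λ·(12 - 6) - 15 ≡ 6. → (6, 6)
double: tangent at (6, 6): λ = (3·6² + 9)/(2·6) ≡ 15/12. 12⁻¹ ≡ 10 (mod 17), so λ ≡ 15·10 ≡ 14.
  x = λ² - 6 - 6 = 196 - 12 ≡ 14; y = λ·(6 - 14) - 6 ≡ 1. → (14, 1)
add P: (14, 1) + (7, 6). λ = (6 - 1)/(7 - 14) ≡ 5/10 mod 17. 10⁻¹ ≡ 12 (mod 17) since 10·12 = 120 ≡ 1, so λ ≡ 9.
  x = λ² - 14 - 7 = 81 - 21 ≡ 9; y = λ·(14 - 9) - 1 ≡ 10. → (9, 10)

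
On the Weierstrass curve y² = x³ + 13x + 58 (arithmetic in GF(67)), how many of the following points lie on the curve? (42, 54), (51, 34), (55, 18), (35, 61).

0

(42, 54): 54² ≡ 35, rhs ≡ 54 → off.
(51, 34): 34² ≡ 17, rhs ≡ 42 → off.
(55, 18): 18² ≡ 56, rhs ≡ 50 → off.
(35, 61): 61² ≡ 36, rhs ≡ 39 → off.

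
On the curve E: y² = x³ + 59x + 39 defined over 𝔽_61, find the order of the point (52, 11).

4

2P: tangent at (52, 11): λ = (3·52² + 59)/(2·11) ≡ 58/22. 22⁻¹ ≡ 25 (mod 61) since 22·25 = 550 ≡ 1, so λ ≡ 58·25 ≡ 47.
  x = λ² - 52 - 52 = 2209 - 104 ≡ 31; y = λ·(52 - 31) - 11 ≡ 0. → (31, 0)
3P: (31, 0) + (52, 11). λ = (11 - 0)/(52 - 31) ≡ 11/21 mod 61. 21⁻¹ ≡ 32 (mod 61), so λ ≡ 47.
  x = λ² - 31 - 52 = 2209 - 83 ≡ 52; y = λ·(31 - 52) - 0 ≡ 50. → (52, 50)
4P: (52, 50) + (52, 11): same x and y₁ ≡ -y₂, so the sum is 𝒪.
4P = 𝒪, so the order is 4.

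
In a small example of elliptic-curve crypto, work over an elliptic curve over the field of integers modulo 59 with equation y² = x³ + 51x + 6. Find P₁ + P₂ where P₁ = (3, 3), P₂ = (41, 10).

(2, 36)

(3, 3) + (41, 10). λ = (10 - 3)/(41 - 3) ≡ 7/38 mod 59. 38⁻¹ ≡ 14 (mod 59) since 38·14 = 532 ≡ 1, so λ ≡ 39.
  x = λ² - 3 - 41 = 1521 - 44 ≡ 2; y = λ·(3 - 2) - 3 ≡ 36. → (2, 36)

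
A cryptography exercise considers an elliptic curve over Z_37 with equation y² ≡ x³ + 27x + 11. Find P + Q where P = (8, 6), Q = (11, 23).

(9, 13)

(8, 6) + (11, 23). λ = (23 - 6)/(11 - 8) ≡ 17/3 mod 37. 3⁻¹ ≡ 25 (mod 37), so λ ≡ 18.
  x = λ² - 8 - 11 = 324 - 19 ≡ 9; y = λ·(8 - 9) - 6 ≡ 13. → (9, 13)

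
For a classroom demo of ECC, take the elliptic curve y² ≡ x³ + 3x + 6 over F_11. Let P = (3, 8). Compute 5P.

Double-and-add on 5 = (101)₂. Start with P = (3, 8) for the leading 1-bit.
double: tangent at (3, 8): λ = (3·3² + 3)/(2·8) ≡ 8/5. 5⁻¹ ≡ 9 (mod 11) since 5·9 = 45 ≡ 1, so λ ≡ 8·9 ≡ 6.
  x = λ² - 3 - 3 = 36 - 6 ≡ 8; y = λ·(3 - 8) - 8 ≡ 6. → (8, 6)
double: tangent at (8, 6): λ = (3·8² + 3)/(2·6) ≡ 8/1. 1⁻¹ ≡ 1 (mod 11), so λ ≡ 8·1 ≡ 8.
  x = λ² - 8 - 8 = 64 - 16 ≡ 4; y = λ·(8 - 4) - 6 ≡ 4. → (4, 4)
add P: (4, 4) + (3, 8). λ = (8 - 4)/(3 - 4) ≡ 4/10 mod 11. 10⁻¹ ≡ 10 (mod 11), so λ ≡ 7.
  x = λ² - 4 - 3 = 49 - 7 ≡ 9; y = λ·(4 - 9) - 4 ≡ 5. → (9, 5)

(9, 5)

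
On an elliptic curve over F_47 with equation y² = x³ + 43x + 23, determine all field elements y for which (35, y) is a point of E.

none

x³ + 43x + 23 = 44403 ≡ 35 (mod 47).
35 is a non-residue mod 47; no y exists.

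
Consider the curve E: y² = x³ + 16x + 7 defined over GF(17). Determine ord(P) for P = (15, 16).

2P: tangent at (15, 16): λ = (3·15² + 16)/(2·16) ≡ 11/15. 15⁻¹ ≡ 8 (mod 17) since 15·8 = 120 ≡ 1, so λ ≡ 11·8 ≡ 3.
  x = λ² - 15 - 15 = 9 - 30 ≡ 13; y = λ·(15 - 13) - 16 ≡ 7. → (13, 7)
3P: (13, 7) + (15, 16). λ = (16 - 7)/(15 - 13) ≡ 9/2 mod 17. 2⁻¹ ≡ 9 (mod 17) since 2·9 = 18 ≡ 1, so λ ≡ 13.
  x = λ² - 13 - 15 = 169 - 28 ≡ 5; y = λ·(13 - 5) - 7 ≡ 12. → (5, 12)
4P: (5, 12) + (15, 16). λ = (16 - 12)/(15 - 5) ≡ 4/10 mod 17. 10⁻¹ ≡ 12 (mod 17), so λ ≡ 14.
  x = λ² - 5 - 15 = 196 - 20 ≡ 6; y = λ·(5 - 6) - 12 ≡ 8. → (6, 8)
5P: (6, 8) + (15, 16). λ = (16 - 8)/(15 - 6) ≡ 8/9 mod 17. 9⁻¹ ≡ 2 (mod 17), so λ ≡ 16.
  x = λ² - 6 - 15 = 256 - 21 ≡ 14; y = λ·(6 - 14) - 8 ≡ 0. → (14, 0)
6P: (14, 0) + (15, 16). λ = (16 - 0)/(15 - 14) ≡ 16/1 mod 17. 1⁻¹ ≡ 1 (mod 17) since 1·1 = 1 ≡ 1, so λ ≡ 16.
  x = λ² - 14 - 15 = 256 - 29 ≡ 6; y = λ·(14 - 6) - 0 ≡ 9. → (6, 9)
7P: (6, 9) + (15, 16). λ = (16 - 9)/(15 - 6) ≡ 7/9 mod 17. 9⁻¹ ≡ 2 (mod 17) since 9·2 = 18 ≡ 1, so λ ≡ 14.
  x = λ² - 6 - 15 = 196 - 21 ≡ 5; y = λ·(6 - 5) - 9 ≡ 5. → (5, 5)
8P: (5, 5) + (15, 16). λ = (16 - 5)/(15 - 5) ≡ 11/10 mod 17. 10⁻¹ ≡ 12 (mod 17) since 10·12 = 120 ≡ 1, so λ ≡ 13.
  x = λ² - 5 - 15 = 169 - 20 ≡ 13; y = λ·(5 - 13) - 5 ≡ 10. → (13, 10)
9P: (13, 10) + (15, 16). λ = (16 - 10)/(15 - 13) ≡ 6/2 mod 17. 2⁻¹ ≡ 9 (mod 17) since 2·9 = 18 ≡ 1, so λ ≡ 3.
  x = λ² - 13 - 15 = 9 - 28 ≡ 15; y = λ·(13 - 15) - 10 ≡ 1. → (15, 1)
10P: (15, 1) + (15, 16): same x and y₁ ≡ -y₂, so the sum is O.
10P = O, so the order is 10.

10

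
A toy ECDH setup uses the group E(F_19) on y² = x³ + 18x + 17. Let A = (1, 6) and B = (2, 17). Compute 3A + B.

First 3A:
Repeated addition: build up to 3A.
2A: tangent at (1, 6): λ = (3·1² + 18)/(2·6) ≡ 2/12. 12⁻¹ ≡ 8 (mod 19), so λ ≡ 2·8 ≡ 16.
  x = λ² - 1 - 1 = 256 - 2 ≡ 7; y = λ·(1 - 7) - 6 ≡ 12. → (7, 12)
3A: (7, 12) + (1, 6). λ = (6 - 12)/(1 - 7) ≡ 13/13 mod 19. 13⁻¹ ≡ 3 (mod 19) since 13·3 = 39 ≡ 1, so λ ≡ 1.
  x = λ² - 7 - 1 = 1 - 8 ≡ 12; y = λ·(7 - 12) - 12 ≡ 2. → (12, 2)
3A = (12, 2).
Finally 3A + B:
(12, 2) + (2, 17). λ = (17 - 2)/(2 - 12) ≡ 15/9 mod 19. 9⁻¹ ≡ 17 (mod 19), so λ ≡ 8.
  x = λ² - 12 - 2 = 64 - 14 ≡ 12; y = λ·(12 - 12) - 2 ≡ 17. → (12, 17)

(12, 17)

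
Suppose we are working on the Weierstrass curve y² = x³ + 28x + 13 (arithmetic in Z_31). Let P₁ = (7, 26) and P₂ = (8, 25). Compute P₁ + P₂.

(7, 26) + (8, 25). λ = (25 - 26)/(8 - 7) ≡ 30/1 mod 31. 1⁻¹ ≡ 1 (mod 31), so λ ≡ 30.
  x = λ² - 7 - 8 = 900 - 15 ≡ 17; y = λ·(7 - 17) - 26 ≡ 15. → (17, 15)

(17, 15)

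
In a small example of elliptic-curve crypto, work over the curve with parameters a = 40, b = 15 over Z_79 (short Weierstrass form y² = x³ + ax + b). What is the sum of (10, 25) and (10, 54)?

O

The two points share x = 10 and their y-coordinates satisfy 25 + 54 ≡ 0 (mod 79), so they are inverses. Their sum is the point at infinity.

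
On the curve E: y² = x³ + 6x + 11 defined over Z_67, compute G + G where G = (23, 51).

(54, 58)

tangent at (23, 51): λ = (3·23² + 6)/(2·51) ≡ 52/35. 35⁻¹ ≡ 23 (mod 67) since 35·23 = 805 ≡ 1, so λ ≡ 52·23 ≡ 57.
  x = λ² - 23 - 23 = 3249 - 46 ≡ 54; y = λ·(23 - 54) - 51 ≡ 58. → (54, 58)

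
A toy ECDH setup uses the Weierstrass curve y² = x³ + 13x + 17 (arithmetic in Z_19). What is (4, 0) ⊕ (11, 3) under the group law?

(4, 0) + (11, 3). λ = (3 - 0)/(11 - 4) ≡ 3/7 mod 19. 7⁻¹ ≡ 11 (mod 19), so λ ≡ 14.
  x = λ² - 4 - 11 = 196 - 15 ≡ 10; y = λ·(4 - 10) - 0 ≡ 11. → (10, 11)

(10, 11)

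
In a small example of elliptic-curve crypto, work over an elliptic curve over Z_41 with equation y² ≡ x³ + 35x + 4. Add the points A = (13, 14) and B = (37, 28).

(7, 10)

(13, 14) + (37, 28). λ = (28 - 14)/(37 - 13) ≡ 14/24 mod 41. 24⁻¹ ≡ 12 (mod 41), so λ ≡ 4.
  x = λ² - 13 - 37 = 16 - 50 ≡ 7; y = λ·(13 - 7) - 14 ≡ 10. → (7, 10)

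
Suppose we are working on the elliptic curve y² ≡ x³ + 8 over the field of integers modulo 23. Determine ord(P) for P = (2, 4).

12

2P: tangent at (2, 4): λ = (3·2² + 0)/(2·4) ≡ 12/8. 8⁻¹ ≡ 3 (mod 23), so λ ≡ 12·3 ≡ 13.
  x = λ² - 2 - 2 = 169 - 4 ≡ 4; y = λ·(2 - 4) - 4 ≡ 16. → (4, 16)
3P: (4, 16) + (2, 4). λ = (4 - 16)/(2 - 4) ≡ 11/21 mod 23. 21⁻¹ ≡ 11 (mod 23), so λ ≡ 6.
  x = λ² - 4 - 2 = 36 - 6 ≡ 7; y = λ·(4 - 7) - 16 ≡ 12. → (7, 12)
4P: (7, 12) + (2, 4). λ = (4 - 12)/(2 - 7) ≡ 15/18 mod 23. 18⁻¹ ≡ 9 (mod 23), so λ ≡ 20.
  x = λ² - 7 - 2 = 400 - 9 ≡ 0; y = λ·(7 - 0) - 12 ≡ 13. → (0, 13)
5P: (0, 13) + (2, 4). λ = (4 - 13)/(2 - 0) ≡ 14/2 mod 23. 2⁻¹ ≡ 12 (mod 23), so λ ≡ 7.
  x = λ² - 0 - 2 = 49 - 2 ≡ 1; y = λ·(0 - 1) - 13 ≡ 3. → (1, 3)
6P: (1, 3) + (2, 4). λ = (4 - 3)/(2 - 1) ≡ 1/1 mod 23. 1⁻¹ ≡ 1 (mod 23) since 1·1 = 1 ≡ 1, so λ ≡ 1.
  x = λ² - 1 - 2 = 1 - 3 ≡ 21; y = λ·(1 - 21) - 3 ≡ 0. → (21, 0)
7P: (21, 0) + (2, 4). λ = (4 - 0)/(2 - 21) ≡ 4/4 mod 23. 4⁻¹ ≡ 6 (mod 23) since 4·6 = 24 ≡ 1, so λ ≡ 1.
  x = λ² - 21 - 2 = 1 - 23 ≡ 1; y = λ·(21 - 1) - 0 ≡ 20. → (1, 20)
8P: (1, 20) + (2, 4). λ = (4 - 20)/(2 - 1) ≡ 7/1 mod 23. 1⁻¹ ≡ 1 (mod 23), so λ ≡ 7.
  x = λ² - 1 - 2 = 49 - 3 ≡ 0; y = λ·(1 - 0) - 20 ≡ 10. → (0, 10)
9P: (0, 10) + (2, 4). λ = (4 - 10)/(2 - 0) ≡ 17/2 mod 23. 2⁻¹ ≡ 12 (mod 23), so λ ≡ 20.
  x = λ² - 0 - 2 = 400 - 2 ≡ 7; y = λ·(0 - 7) - 10 ≡ 11. → (7, 11)
10P: (7, 11) + (2, 4). λ = (4 - 11)/(2 - 7) ≡ 16/18 mod 23. 18⁻¹ ≡ 9 (mod 23) since 18·9 = 162 ≡ 1, so λ ≡ 6.
  x = λ² - 7 - 2 = 36 - 9 ≡ 4; y = λ·(7 - 4) - 11 ≡ 7. → (4, 7)
11P: (4, 7) + (2, 4). λ = (4 - 7)/(2 - 4) ≡ 20/21 mod 23. 21⁻¹ ≡ 11 (mod 23), so λ ≡ 13.
  x = λ² - 4 - 2 = 169 - 6 ≡ 2; y = λ·(4 - 2) - 7 ≡ 19. → (2, 19)
12P: (2, 19) + (2, 4): same x and y₁ ≡ -y₂, so the sum is 𝒪.
12P = 𝒪, so the order is 12.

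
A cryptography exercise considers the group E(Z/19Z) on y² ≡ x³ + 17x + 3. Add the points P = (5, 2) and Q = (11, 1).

(5, 2) + (11, 1). λ = (1 - 2)/(11 - 5) ≡ 18/6 mod 19. 6⁻¹ ≡ 16 (mod 19) since 6·16 = 96 ≡ 1, so λ ≡ 3.
  x = λ² - 5 - 11 = 9 - 16 ≡ 12; y = λ·(5 - 12) - 2 ≡ 15. → (12, 15)

(12, 15)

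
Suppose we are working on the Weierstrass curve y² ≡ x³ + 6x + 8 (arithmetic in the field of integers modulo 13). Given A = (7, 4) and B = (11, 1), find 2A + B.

First 2A:
Repeated addition: build up to 2A.
2A: tangent at (7, 4): λ = (3·7² + 6)/(2·4) ≡ 10/8. 8⁻¹ ≡ 5 (mod 13), so λ ≡ 10·5 ≡ 11.
  x = λ² - 7 - 7 = 121 - 14 ≡ 3; y = λ·(7 - 3) - 4 ≡ 1. → (3, 1)
2A = (3, 1).
Finally 2A + B:
(3, 1) + (11, 1). λ = (1 - 1)/(11 - 3) ≡ 0/8 mod 13. 8⁻¹ ≡ 5 (mod 13) since 8·5 = 40 ≡ 1, so λ ≡ 0.
  x = λ² - 3 - 11 = 0 - 14 ≡ 12; y = λ·(3 - 12) - 1 ≡ 12. → (12, 12)

(12, 12)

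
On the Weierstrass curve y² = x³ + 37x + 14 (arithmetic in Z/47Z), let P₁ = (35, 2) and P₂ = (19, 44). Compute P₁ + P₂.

(30, 26)

(35, 2) + (19, 44). λ = (44 - 2)/(19 - 35) ≡ 42/31 mod 47. 31⁻¹ ≡ 44 (mod 47) since 31·44 = 1364 ≡ 1, so λ ≡ 15.
  x = λ² - 35 - 19 = 225 - 54 ≡ 30; y = λ·(35 - 30) - 2 ≡ 26. → (30, 26)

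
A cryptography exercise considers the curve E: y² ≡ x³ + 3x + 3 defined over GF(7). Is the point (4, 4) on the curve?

y² = 4² ≡ 2; x³ + 3x + 3 = 79 ≡ 2 (mod 7). 2 = 2.

yes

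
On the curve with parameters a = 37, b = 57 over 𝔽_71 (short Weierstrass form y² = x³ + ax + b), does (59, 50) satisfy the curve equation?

yes

y² = 50² ≡ 15; x³ + 37x + 57 = 207619 ≡ 15 (mod 71). 15 = 15.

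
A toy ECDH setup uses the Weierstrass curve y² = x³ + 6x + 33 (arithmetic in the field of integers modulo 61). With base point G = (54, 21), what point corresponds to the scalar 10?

Repeated addition: build up to 10G.
2G: tangent at (54, 21): λ = (3·54² + 6)/(2·21) ≡ 31/42. 42⁻¹ ≡ 16 (mod 61), so λ ≡ 31·16 ≡ 8.
  x = λ² - 54 - 54 = 64 - 108 ≡ 17; y = λ·(54 - 17) - 21 ≡ 31. → (17, 31)
3G: (17, 31) + (54, 21). λ = (21 - 31)/(54 - 17) ≡ 51/37 mod 61. 37⁻¹ ≡ 33 (mod 61) since 37·33 = 1221 ≡ 1, so λ ≡ 36.
  x = λ² - 17 - 54 = 1296 - 71 ≡ 5; y = λ·(17 - 5) - 31 ≡ 35. → (5, 35)
4G: (5, 35) + (54, 21). λ = (21 - 35)/(54 - 5) ≡ 47/49 mod 61. 49⁻¹ ≡ 5 (mod 61) since 49·5 = 245 ≡ 1, so λ ≡ 52.
  x = λ² - 5 - 54 = 2704 - 59 ≡ 22; y = λ·(5 - 22) - 35 ≡ 57. → (22, 57)
5G: (22, 57) + (54, 21). λ = (21 - 57)/(54 - 22) ≡ 25/32 mod 61. 32⁻¹ ≡ 21 (mod 61) since 32·21 = 672 ≡ 1, so λ ≡ 37.
  x = λ² - 22 - 54 = 1369 - 76 ≡ 12; y = λ·(22 - 12) - 57 ≡ 8. → (12, 8)
6G: (12, 8) + (54, 21). λ = (21 - 8)/(54 - 12) ≡ 13/42 mod 61. 42⁻¹ ≡ 16 (mod 61), so λ ≡ 25.
  x = λ² - 12 - 54 = 625 - 66 ≡ 10; y = λ·(12 - 10) - 8 ≡ 42. → (10, 42)
7G: (10, 42) + (54, 21). λ = (21 - 42)/(54 - 10) ≡ 40/44 mod 61. 44⁻¹ ≡ 43 (mod 61) since 44·43 = 1892 ≡ 1, so λ ≡ 12.
  x = λ² - 10 - 54 = 144 - 64 ≡ 19; y = λ·(10 - 19) - 42 ≡ 33. → (19, 33)
8G: (19, 33) + (54, 21). λ = (21 - 33)/(54 - 19) ≡ 49/35 mod 61. 35⁻¹ ≡ 7 (mod 61), so λ ≡ 38.
  x = λ² - 19 - 54 = 1444 - 73 ≡ 29; y = λ·(19 - 29) - 33 ≡ 14. → (29, 14)
9G: (29, 14) + (54, 21). λ = (21 - 14)/(54 - 29) ≡ 7/25 mod 61. 25⁻¹ ≡ 22 (mod 61) since 25·22 = 550 ≡ 1, so λ ≡ 32.
  x = λ² - 29 - 54 = 1024 - 83 ≡ 26; y = λ·(29 - 26) - 14 ≡ 21. → (26, 21)
10G: (26, 21) + (54, 21). λ = (21 - 21)/(54 - 26) ≡ 0/28 mod 61. 28⁻¹ ≡ 24 (mod 61), so λ ≡ 0.
  x = λ² - 26 - 54 = 0 - 80 ≡ 42; y = λ·(26 - 42) - 21 ≡ 40. → (42, 40)

(42, 40)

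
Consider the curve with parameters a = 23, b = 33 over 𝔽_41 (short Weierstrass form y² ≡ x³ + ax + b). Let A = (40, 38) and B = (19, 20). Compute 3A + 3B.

(40, 38)

First 3A:
Repeated addition: build up to 3A.
2A: tangent at (40, 38): λ = (3·40² + 23)/(2·38) ≡ 26/35. 35⁻¹ ≡ 34 (mod 41), so λ ≡ 26·34 ≡ 23.
  x = λ² - 40 - 40 = 529 - 80 ≡ 39; y = λ·(40 - 39) - 38 ≡ 26. → (39, 26)
3A: (39, 26) + (40, 38). λ = (38 - 26)/(40 - 39) ≡ 12/1 mod 41. 1⁻¹ ≡ 1 (mod 41), so λ ≡ 12.
  x = λ² - 39 - 40 = 144 - 79 ≡ 24; y = λ·(39 - 24) - 26 ≡ 31. → (24, 31)
3A = (24, 31).
Next 3B:
Repeated addition: build up to 3B.
2B: tangent at (19, 20): λ = (3·19² + 23)/(2·20) ≡ 40/40. 40⁻¹ ≡ 40 (mod 41), so λ ≡ 40·40 ≡ 1.
  x = λ² - 19 - 19 = 1 - 38 ≡ 4; y = λ·(19 - 4) - 20 ≡ 36. → (4, 36)
3B: (4, 36) + (19, 20). λ = (20 - 36)/(19 - 4) ≡ 25/15 mod 41. 15⁻¹ ≡ 11 (mod 41), so λ ≡ 29.
  x = λ² - 4 - 19 = 841 - 23 ≡ 39; y = λ·(4 - 39) - 36 ≡ 15. → (39, 15)
3B = (39, 15).
Finally 3A + 3B:
(24, 31) + (39, 15). λ = (15 - 31)/(39 - 24) ≡ 25/15 mod 41. 15⁻¹ ≡ 11 (mod 41), so λ ≡ 29.
  x = λ² - 24 - 39 = 841 - 63 ≡ 40; y = λ·(24 - 40) - 31 ≡ 38. → (40, 38)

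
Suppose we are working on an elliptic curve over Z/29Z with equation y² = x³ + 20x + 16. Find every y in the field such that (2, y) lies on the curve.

x³ + 20x + 16 = 64 ≡ 6 (mod 29).
Square roots of 6 mod 29: 8 and 21 (since 8² = 64 ≡ 6).

8, 21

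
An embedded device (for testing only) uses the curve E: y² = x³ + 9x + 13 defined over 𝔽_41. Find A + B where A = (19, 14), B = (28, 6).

(19, 14) + (28, 6). λ = (6 - 14)/(28 - 19) ≡ 33/9 mod 41. 9⁻¹ ≡ 32 (mod 41), so λ ≡ 31.
  x = λ² - 19 - 28 = 961 - 47 ≡ 12; y = λ·(19 - 12) - 14 ≡ 39. → (12, 39)

(12, 39)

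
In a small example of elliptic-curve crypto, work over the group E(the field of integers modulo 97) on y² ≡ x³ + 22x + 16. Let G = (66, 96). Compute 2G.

(44, 56)

tangent at (66, 96): λ = (3·66² + 22)/(2·96) ≡ 92/95. 95⁻¹ ≡ 48 (mod 97), so λ ≡ 92·48 ≡ 51.
  x = λ² - 66 - 66 = 2601 - 132 ≡ 44; y = λ·(66 - 44) - 96 ≡ 56. → (44, 56)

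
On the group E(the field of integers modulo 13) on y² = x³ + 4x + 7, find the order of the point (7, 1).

7

2P: tangent at (7, 1): λ = (3·7² + 4)/(2·1) ≡ 8/2. 2⁻¹ ≡ 7 (mod 13), so λ ≡ 8·7 ≡ 4.
  x = λ² - 7 - 7 = 16 - 14 ≡ 2; y = λ·(7 - 2) - 1 ≡ 6. → (2, 6)
3P: (2, 6) + (7, 1). λ = (1 - 6)/(7 - 2) ≡ 8/5 mod 13. 5⁻¹ ≡ 8 (mod 13), so λ ≡ 12.
  x = λ² - 2 - 7 = 144 - 9 ≡ 5; y = λ·(2 - 5) - 6 ≡ 10. → (5, 10)
4P: (5, 10) + (7, 1). λ = (1 - 10)/(7 - 5) ≡ 4/2 mod 13. 2⁻¹ ≡ 7 (mod 13), so λ ≡ 2.
  x = λ² - 5 - 7 = 4 - 12 ≡ 5; y = λ·(5 - 5) - 10 ≡ 3. → (5, 3)
5P: (5, 3) + (7, 1). λ = (1 - 3)/(7 - 5) ≡ 11/2 mod 13. 2⁻¹ ≡ 7 (mod 13) since 2·7 = 14 ≡ 1, so λ ≡ 12.
  x = λ² - 5 - 7 = 144 - 12 ≡ 2; y = λ·(5 - 2) - 3 ≡ 7. → (2, 7)
6P: (2, 7) + (7, 1). λ = (1 - 7)/(7 - 2) ≡ 7/5 mod 13. 5⁻¹ ≡ 8 (mod 13), so λ ≡ 4.
  x = λ² - 2 - 7 = 16 - 9 ≡ 7; y = λ·(2 - 7) - 7 ≡ 12. → (7, 12)
7P: (7, 12) + (7, 1): same x and y₁ ≡ -y₂, so the sum is O.
7P = O, so the order is 7.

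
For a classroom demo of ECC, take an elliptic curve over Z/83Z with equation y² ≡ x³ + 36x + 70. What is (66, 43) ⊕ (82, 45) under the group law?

(66, 40)

(66, 43) + (82, 45). λ = (45 - 43)/(82 - 66) ≡ 2/16 mod 83. 16⁻¹ ≡ 26 (mod 83), so λ ≡ 52.
  x = λ² - 66 - 82 = 2704 - 148 ≡ 66; y = λ·(66 - 66) - 43 ≡ 40. → (66, 40)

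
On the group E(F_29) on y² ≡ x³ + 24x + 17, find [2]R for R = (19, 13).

tangent at (19, 13): λ = (3·19² + 24)/(2·13) ≡ 5/26. 26⁻¹ ≡ 19 (mod 29) since 26·19 = 494 ≡ 1, so λ ≡ 5·19 ≡ 8.
  x = λ² - 19 - 19 = 64 - 38 ≡ 26; y = λ·(19 - 26) - 13 ≡ 18. → (26, 18)

(26, 18)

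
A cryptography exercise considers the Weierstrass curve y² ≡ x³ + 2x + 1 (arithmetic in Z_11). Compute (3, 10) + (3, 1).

The two points share x = 3 and their y-coordinates satisfy 10 + 1 ≡ 0 (mod 11), so they are inverses. Their sum is the point at infinity.

O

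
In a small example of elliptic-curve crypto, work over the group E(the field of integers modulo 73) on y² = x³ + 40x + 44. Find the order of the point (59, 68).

2P: tangent at (59, 68): λ = (3·59² + 40)/(2·68) ≡ 44/63. 63⁻¹ ≡ 51 (mod 73), so λ ≡ 44·51 ≡ 54.
  x = λ² - 59 - 59 = 2916 - 118 ≡ 24; y = λ·(59 - 24) - 68 ≡ 70. → (24, 70)
3P: (24, 70) + (59, 68). λ = (68 - 70)/(59 - 24) ≡ 71/35 mod 73. 35⁻¹ ≡ 48 (mod 73), so λ ≡ 50.
  x = λ² - 24 - 59 = 2500 - 83 ≡ 8; y = λ·(24 - 8) - 70 ≡ 0. → (8, 0)
4P: (8, 0) + (59, 68). λ = (68 - 0)/(59 - 8) ≡ 68/51 mod 73. 51⁻¹ ≡ 63 (mod 73) since 51·63 = 3213 ≡ 1, so λ ≡ 50.
  x = λ² - 8 - 59 = 2500 - 67 ≡ 24; y = λ·(8 - 24) - 0 ≡ 3. → (24, 3)
5P: (24, 3) + (59, 68). λ = (68 - 3)/(59 - 24) ≡ 65/35 mod 73. 35⁻¹ ≡ 48 (mod 73), so λ ≡ 54.
  x = λ² - 24 - 59 = 2916 - 83 ≡ 59; y = λ·(24 - 59) - 3 ≡ 5. → (59, 5)
6P: (59, 5) + (59, 68): same x and y₁ ≡ -y₂, so the sum is O.
6P = O, so the order is 6.

6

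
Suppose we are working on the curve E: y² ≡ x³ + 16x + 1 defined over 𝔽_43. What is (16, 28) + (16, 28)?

tangent at (16, 28): λ = (3·16² + 16)/(2·28) ≡ 10/13. 13⁻¹ ≡ 10 (mod 43) since 13·10 = 130 ≡ 1, so λ ≡ 10·10 ≡ 14.
  x = λ² - 16 - 16 = 196 - 32 ≡ 35; y = λ·(16 - 35) - 28 ≡ 7. → (35, 7)

(35, 7)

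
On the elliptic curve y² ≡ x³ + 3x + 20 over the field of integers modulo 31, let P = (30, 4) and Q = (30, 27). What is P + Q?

The two points share x = 30 and their y-coordinates satisfy 4 + 27 ≡ 0 (mod 31), so they are inverses. Their sum is ∞.

O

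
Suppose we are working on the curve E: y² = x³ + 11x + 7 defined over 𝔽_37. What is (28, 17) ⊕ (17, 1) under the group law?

(25, 21)

(28, 17) + (17, 1). λ = (1 - 17)/(17 - 28) ≡ 21/26 mod 37. 26⁻¹ ≡ 10 (mod 37) since 26·10 = 260 ≡ 1, so λ ≡ 25.
  x = λ² - 28 - 17 = 625 - 45 ≡ 25; y = λ·(28 - 25) - 17 ≡ 21. → (25, 21)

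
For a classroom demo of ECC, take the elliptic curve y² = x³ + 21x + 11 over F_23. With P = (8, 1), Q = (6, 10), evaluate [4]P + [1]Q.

First 4P:
Repeated addition: build up to 4P.
2P: tangent at (8, 1): λ = (3·8² + 21)/(2·1) ≡ 6/2. 2⁻¹ ≡ 12 (mod 23), so λ ≡ 6·12 ≡ 3.
  x = λ² - 8 - 8 = 9 - 16 ≡ 16; y = λ·(8 - 16) - 1 ≡ 21. → (16, 21)
3P: (16, 21) + (8, 1). λ = (1 - 21)/(8 - 16) ≡ 3/15 mod 23. 15⁻¹ ≡ 20 (mod 23) since 15·20 = 300 ≡ 1, so λ ≡ 14.
  x = λ² - 16 - 8 = 196 - 24 ≡ 11; y = λ·(16 - 11) - 21 ≡ 3. → (11, 3)
4P: (11, 3) + (8, 1). λ = (1 - 3)/(8 - 11) ≡ 21/20 mod 23. 20⁻¹ ≡ 15 (mod 23), so λ ≡ 16.
  x = λ² - 11 - 8 = 256 - 19 ≡ 7; y = λ·(11 - 7) - 3 ≡ 15. → (7, 15)
4P = (7, 15).
Finally 4P + Q:
(7, 15) + (6, 10). λ = (10 - 15)/(6 - 7) ≡ 18/22 mod 23. 22⁻¹ ≡ 22 (mod 23), so λ ≡ 5.
  x = λ² - 7 - 6 = 25 - 13 ≡ 12; y = λ·(7 - 12) - 15 ≡ 6. → (12, 6)

(12, 6)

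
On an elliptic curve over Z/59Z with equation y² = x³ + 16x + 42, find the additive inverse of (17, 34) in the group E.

-(17, 34) = (17, -34 mod 59) = (17, 25).

(17, 25)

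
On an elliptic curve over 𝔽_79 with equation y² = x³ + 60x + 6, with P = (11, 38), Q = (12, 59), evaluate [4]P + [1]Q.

(21, 39)

First 4P:
Repeated addition: build up to 4P.
2P: tangent at (11, 38): λ = (3·11² + 60)/(2·38) ≡ 28/76. 76⁻¹ ≡ 26 (mod 79) since 76·26 = 1976 ≡ 1, so λ ≡ 28·26 ≡ 17.
  x = λ² - 11 - 11 = 289 - 22 ≡ 30; y = λ·(11 - 30) - 38 ≡ 34. → (30, 34)
3P: (30, 34) + (11, 38). λ = (38 - 34)/(11 - 30) ≡ 4/60 mod 79. 60⁻¹ ≡ 54 (mod 79) since 60·54 = 3240 ≡ 1, so λ ≡ 58.
  x = λ² - 30 - 11 = 3364 - 41 ≡ 5; y = λ·(30 - 5) - 34 ≡ 73. → (5, 73)
4P: (5, 73) + (11, 38). λ = (38 - 73)/(11 - 5) ≡ 44/6 mod 79. 6⁻¹ ≡ 66 (mod 79), so λ ≡ 60.
  x = λ² - 5 - 11 = 3600 - 16 ≡ 29; y = λ·(5 - 29) - 73 ≡ 67. → (29, 67)
4P = (29, 67).
Finally 4P + Q:
(29, 67) + (12, 59). λ = (59 - 67)/(12 - 29) ≡ 71/62 mod 79. 62⁻¹ ≡ 65 (mod 79) since 62·65 = 4030 ≡ 1, so λ ≡ 33.
  x = λ² - 29 - 12 = 1089 - 41 ≡ 21; y = λ·(29 - 21) - 67 ≡ 39. → (21, 39)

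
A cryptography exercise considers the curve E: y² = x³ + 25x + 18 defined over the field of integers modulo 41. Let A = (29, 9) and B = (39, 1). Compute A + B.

(13, 11)

(29, 9) + (39, 1). λ = (1 - 9)/(39 - 29) ≡ 33/10 mod 41. 10⁻¹ ≡ 37 (mod 41) since 10·37 = 370 ≡ 1, so λ ≡ 32.
  x = λ² - 29 - 39 = 1024 - 68 ≡ 13; y = λ·(29 - 13) - 9 ≡ 11. → (13, 11)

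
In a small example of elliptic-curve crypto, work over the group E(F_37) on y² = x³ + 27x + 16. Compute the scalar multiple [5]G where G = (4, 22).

Double-and-add on 5 = (101)₂. Start with G = (4, 22) for the leading 1-bit.
double: tangent at (4, 22): λ = (3·4² + 27)/(2·22) ≡ 1/7. 7⁻¹ ≡ 16 (mod 37) since 7·16 = 112 ≡ 1, so λ ≡ 1·16 ≡ 16.
  x = λ² - 4 - 4 = 256 - 8 ≡ 26; y = λ·(4 - 26) - 22 ≡ 33. → (26, 33)
double: tangent at (26, 33): λ = (3·26² + 27)/(2·33) ≡ 20/29. 29⁻¹ ≡ 23 (mod 37) since 29·23 = 667 ≡ 1, so λ ≡ 20·23 ≡ 16.
  x = λ² - 26 - 26 = 256 - 52 ≡ 19; y = λ·(26 - 19) - 33 ≡ 5. → (19, 5)
add G: (19, 5) + (4, 22). λ = (22 - 5)/(4 - 19) ≡ 17/22 mod 37. 22⁻¹ ≡ 32 (mod 37), so λ ≡ 26.
  x = λ² - 19 - 4 = 676 - 23 ≡ 24; y = λ·(19 - 24) - 5 ≡ 13. → (24, 13)

(24, 13)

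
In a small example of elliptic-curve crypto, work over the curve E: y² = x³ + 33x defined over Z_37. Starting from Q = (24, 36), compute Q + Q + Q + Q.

(36, 15)

Repeated addition: build up to 4Q.
2Q: tangent at (24, 36): λ = (3·24² + 33)/(2·36) ≡ 22/35. 35⁻¹ ≡ 18 (mod 37), so λ ≡ 22·18 ≡ 26.
  x = λ² - 24 - 24 = 676 - 48 ≡ 36; y = λ·(24 - 36) - 36 ≡ 22. → (36, 22)
3Q: (36, 22) + (24, 36). λ = (36 - 22)/(24 - 36) ≡ 14/25 mod 37. 25⁻¹ ≡ 3 (mod 37), so λ ≡ 5.
  x = λ² - 36 - 24 = 25 - 60 ≡ 2; y = λ·(36 - 2) - 22 ≡ 0. → (2, 0)
4Q: (2, 0) + (24, 36). λ = (36 - 0)/(24 - 2) ≡ 36/22 mod 37. 22⁻¹ ≡ 32 (mod 37), so λ ≡ 5.
  x = λ² - 2 - 24 = 25 - 26 ≡ 36; y = λ·(2 - 36) - 0 ≡ 15. → (36, 15)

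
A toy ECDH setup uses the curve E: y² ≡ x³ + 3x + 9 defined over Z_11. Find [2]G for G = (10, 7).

tangent at (10, 7): λ = (3·10² + 3)/(2·7) ≡ 6/3. 3⁻¹ ≡ 4 (mod 11) since 3·4 = 12 ≡ 1, so λ ≡ 6·4 ≡ 2.
  x = λ² - 10 - 10 = 4 - 20 ≡ 6; y = λ·(10 - 6) - 7 ≡ 1. → (6, 1)

(6, 1)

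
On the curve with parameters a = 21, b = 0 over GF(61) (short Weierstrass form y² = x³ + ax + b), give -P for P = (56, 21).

(56, 40)

-(56, 21) = (56, -21 mod 61) = (56, 40).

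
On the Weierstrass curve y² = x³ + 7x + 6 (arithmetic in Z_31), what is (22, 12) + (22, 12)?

(1, 13)

tangent at (22, 12): λ = (3·22² + 7)/(2·12) ≡ 2/24. 24⁻¹ ≡ 22 (mod 31) since 24·22 = 528 ≡ 1, so λ ≡ 2·22 ≡ 13.
  x = λ² - 22 - 22 = 169 - 44 ≡ 1; y = λ·(22 - 1) - 12 ≡ 13. → (1, 13)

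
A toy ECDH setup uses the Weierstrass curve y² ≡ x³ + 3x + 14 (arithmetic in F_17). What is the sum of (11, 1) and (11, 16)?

The two points share x = 11 and their y-coordinates satisfy 1 + 16 ≡ 0 (mod 17), so they are inverses. Their sum is the point at infinity.

O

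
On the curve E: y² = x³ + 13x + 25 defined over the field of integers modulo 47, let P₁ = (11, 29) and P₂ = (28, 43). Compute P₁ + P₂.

(11, 29) + (28, 43). λ = (43 - 29)/(28 - 11) ≡ 14/17 mod 47. 17⁻¹ ≡ 36 (mod 47), so λ ≡ 34.
  x = λ² - 11 - 28 = 1156 - 39 ≡ 36; y = λ·(11 - 36) - 29 ≡ 14. → (36, 14)

(36, 14)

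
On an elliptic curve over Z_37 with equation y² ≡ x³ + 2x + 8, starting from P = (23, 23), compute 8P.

Repeated addition: build up to 8P.
2P: tangent at (23, 23): λ = (3·23² + 2)/(2·23) ≡ 35/9. 9⁻¹ ≡ 33 (mod 37) since 9·33 = 297 ≡ 1, so λ ≡ 35·33 ≡ 8.
  x = λ² - 23 - 23 = 64 - 46 ≡ 18; y = λ·(23 - 18) - 23 ≡ 17. → (18, 17)
3P: (18, 17) + (23, 23). λ = (23 - 17)/(23 - 18) ≡ 6/5 mod 37. 5⁻¹ ≡ 15 (mod 37) since 5·15 = 75 ≡ 1, so λ ≡ 16.
  x = λ² - 18 - 23 = 256 - 41 ≡ 30; y = λ·(18 - 30) - 17 ≡ 13. → (30, 13)
4P: (30, 13) + (23, 23). λ = (23 - 13)/(23 - 30) ≡ 10/30 mod 37. 30⁻¹ ≡ 21 (mod 37), so λ ≡ 25.
  x = λ² - 30 - 23 = 625 - 53 ≡ 17; y = λ·(30 - 17) - 13 ≡ 16. → (17, 16)
5P: (17, 16) + (23, 23). λ = (23 - 16)/(23 - 17) ≡ 7/6 mod 37. 6⁻¹ ≡ 31 (mod 37), so λ ≡ 32.
  x = λ² - 17 - 23 = 1024 - 40 ≡ 22; y = λ·(17 - 22) - 16 ≡ 9. → (22, 9)
6P: (22, 9) + (23, 23). λ = (23 - 9)/(23 - 22) ≡ 14/1 mod 37. 1⁻¹ ≡ 1 (mod 37), so λ ≡ 14.
  x = λ² - 22 - 23 = 196 - 45 ≡ 3; y = λ·(22 - 3) - 9 ≡ 35. → (3, 35)
7P: (3, 35) + (23, 23). λ = (23 - 35)/(23 - 3) ≡ 25/20 mod 37. 20⁻¹ ≡ 13 (mod 37) since 20·13 = 260 ≡ 1, so λ ≡ 29.
  x = λ² - 3 - 23 = 841 - 26 ≡ 1; y = λ·(3 - 1) - 35 ≡ 23. → (1, 23)
8P: (1, 23) + (23, 23). λ = (23 - 23)/(23 - 1) ≡ 0/22 mod 37. 22⁻¹ ≡ 32 (mod 37) since 22·32 = 704 ≡ 1, so λ ≡ 0.
  x = λ² - 1 - 23 = 0 - 24 ≡ 13; y = λ·(1 - 13) - 23 ≡ 14. → (13, 14)

(13, 14)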